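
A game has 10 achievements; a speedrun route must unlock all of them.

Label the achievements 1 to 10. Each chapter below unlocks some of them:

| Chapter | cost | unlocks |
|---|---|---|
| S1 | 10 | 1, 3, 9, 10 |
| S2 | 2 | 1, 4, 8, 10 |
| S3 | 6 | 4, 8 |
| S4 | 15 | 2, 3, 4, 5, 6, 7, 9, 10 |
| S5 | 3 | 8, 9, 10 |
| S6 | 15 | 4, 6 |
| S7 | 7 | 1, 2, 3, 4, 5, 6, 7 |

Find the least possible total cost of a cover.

10

S5, S7 together cover every achievement (S5 ∪ S7 = {1, 2, 3, 4, 5, 6, 7, 8, 9, 10}); total cost 3 + 7 = 10.
The greedy pick S2, S7, S5 costs 12; no covering selection beats 10.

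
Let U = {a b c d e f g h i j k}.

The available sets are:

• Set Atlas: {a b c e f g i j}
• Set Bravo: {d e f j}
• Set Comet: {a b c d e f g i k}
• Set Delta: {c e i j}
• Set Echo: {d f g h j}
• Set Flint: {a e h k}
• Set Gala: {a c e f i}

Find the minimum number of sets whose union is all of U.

Comet and Echo cover everything between them: the union {a, b, c, d, e, f, g, h, i, j, k} is all of U.
No single set has all 11 items (the largest, Comet, has 9), so 2 is optimal.

2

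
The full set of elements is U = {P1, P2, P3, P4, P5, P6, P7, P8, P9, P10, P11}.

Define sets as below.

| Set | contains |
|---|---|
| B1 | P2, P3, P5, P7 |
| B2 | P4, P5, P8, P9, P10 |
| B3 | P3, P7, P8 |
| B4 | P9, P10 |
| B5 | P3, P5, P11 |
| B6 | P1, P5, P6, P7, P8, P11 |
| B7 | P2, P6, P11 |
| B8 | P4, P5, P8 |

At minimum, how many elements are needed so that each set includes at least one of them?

4

The 4 elements {P2, P3, P5, P10} hit every set.
No choice of 3 elements meets every set, so 4 is the minimum.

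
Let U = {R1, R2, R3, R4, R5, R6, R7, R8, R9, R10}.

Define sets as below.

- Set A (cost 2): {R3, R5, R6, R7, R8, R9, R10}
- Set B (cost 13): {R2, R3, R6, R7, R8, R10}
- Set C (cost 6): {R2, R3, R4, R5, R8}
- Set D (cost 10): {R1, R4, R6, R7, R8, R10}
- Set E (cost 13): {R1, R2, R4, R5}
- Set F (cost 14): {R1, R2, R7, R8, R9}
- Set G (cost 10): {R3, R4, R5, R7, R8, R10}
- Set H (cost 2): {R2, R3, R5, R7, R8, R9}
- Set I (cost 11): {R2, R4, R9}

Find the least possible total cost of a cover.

12

D, H together cover every element (D ∪ H = {R1, R2, R3, R4, R5, R6, R7, R8, R9, R10}); total cost 10 + 2 = 12.
The greedy pick A, H, D costs 14; no covering selection beats 12.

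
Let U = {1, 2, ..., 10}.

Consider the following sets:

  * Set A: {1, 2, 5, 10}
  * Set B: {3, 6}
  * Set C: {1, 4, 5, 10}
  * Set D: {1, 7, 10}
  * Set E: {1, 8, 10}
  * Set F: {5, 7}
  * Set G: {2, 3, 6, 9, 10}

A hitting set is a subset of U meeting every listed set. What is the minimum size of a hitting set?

The 3 items {1, 5, 6} hit every set.
The sets B, E, F are pairwise disjoint, so any hitting set needs a separate item for each — at least 3. Hence 3 is optimal.

3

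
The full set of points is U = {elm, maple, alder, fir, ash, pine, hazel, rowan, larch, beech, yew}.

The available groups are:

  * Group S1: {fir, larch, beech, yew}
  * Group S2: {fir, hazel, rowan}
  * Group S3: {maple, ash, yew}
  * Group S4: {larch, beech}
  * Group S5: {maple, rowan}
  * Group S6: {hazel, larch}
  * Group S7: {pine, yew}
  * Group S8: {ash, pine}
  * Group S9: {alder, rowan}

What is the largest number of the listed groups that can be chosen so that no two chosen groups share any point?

S4, S5, S8 are pairwise disjoint (S4={larch,beech}; S5={maple,rowan}; S8={ash,pine}).
Every remaining group overlaps one of these, and no 4 of the listed groups are pairwise disjoint, so 3 is the maximum.

3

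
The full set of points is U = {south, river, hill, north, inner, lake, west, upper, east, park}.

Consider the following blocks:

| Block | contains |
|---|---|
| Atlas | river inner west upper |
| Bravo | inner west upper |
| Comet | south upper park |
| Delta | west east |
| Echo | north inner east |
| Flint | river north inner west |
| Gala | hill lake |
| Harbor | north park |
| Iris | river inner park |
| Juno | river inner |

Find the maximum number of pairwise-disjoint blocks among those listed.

Comet, Delta, Gala, Juno are pairwise disjoint (Comet={south,upper,park}; Delta={west,east}; Gala={hill,lake}; Juno={river,inner}).
Every remaining block overlaps one of these, and no 5 of the listed blocks are pairwise disjoint, so 4 is the maximum.

4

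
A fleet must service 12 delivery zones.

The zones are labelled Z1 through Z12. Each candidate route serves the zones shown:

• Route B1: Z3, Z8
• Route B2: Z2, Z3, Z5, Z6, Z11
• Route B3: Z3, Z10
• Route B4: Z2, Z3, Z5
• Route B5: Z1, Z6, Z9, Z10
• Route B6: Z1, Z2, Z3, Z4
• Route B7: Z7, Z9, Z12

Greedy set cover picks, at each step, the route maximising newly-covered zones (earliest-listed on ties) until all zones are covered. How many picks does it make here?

5

Greedy: pick B2 (covers 5 new) → pick B5 (covers 3 new) → pick B7 (covers 2 new) → pick B1 (covers 1 new) → pick B6 (covers 1 new). Total picks: 5.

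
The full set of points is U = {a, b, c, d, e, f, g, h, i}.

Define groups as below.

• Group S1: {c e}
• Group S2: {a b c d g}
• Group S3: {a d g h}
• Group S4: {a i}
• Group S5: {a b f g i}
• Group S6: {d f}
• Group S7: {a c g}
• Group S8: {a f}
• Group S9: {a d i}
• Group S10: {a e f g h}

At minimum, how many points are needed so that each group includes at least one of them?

3

The 3 points {a, c, f} hit every group.
The groups S1, S4, S6 are pairwise disjoint, so any hitting set needs a separate point for each — at least 3. Hence 3 is optimal.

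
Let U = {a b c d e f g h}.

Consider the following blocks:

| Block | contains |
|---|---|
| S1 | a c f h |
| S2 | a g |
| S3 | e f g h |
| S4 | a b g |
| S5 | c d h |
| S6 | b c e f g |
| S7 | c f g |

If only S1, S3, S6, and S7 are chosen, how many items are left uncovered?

Union of S1, S3, S6, S7 = {a, b, c, e, f, g, h}.
Not covered: d — 1 item.

1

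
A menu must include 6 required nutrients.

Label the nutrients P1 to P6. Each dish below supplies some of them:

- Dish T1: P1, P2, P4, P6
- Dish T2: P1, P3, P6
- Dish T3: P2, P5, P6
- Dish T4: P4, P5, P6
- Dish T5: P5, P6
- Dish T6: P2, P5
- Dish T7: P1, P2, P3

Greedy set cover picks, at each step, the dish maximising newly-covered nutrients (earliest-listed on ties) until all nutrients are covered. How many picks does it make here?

3

Greedy: pick T1 (covers 4 new) → pick T2 (covers 1 new) → pick T3 (covers 1 new). Total picks: 3.
(The true minimum cover uses only 2 dishes, so greedy is not optimal here.)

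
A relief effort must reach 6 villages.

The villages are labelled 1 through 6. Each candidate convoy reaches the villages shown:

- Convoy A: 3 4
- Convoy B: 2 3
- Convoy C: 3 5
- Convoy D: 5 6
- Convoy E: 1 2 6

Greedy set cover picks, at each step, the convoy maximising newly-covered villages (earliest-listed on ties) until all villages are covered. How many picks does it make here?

Greedy: pick E (covers 3 new) → pick A (covers 2 new) → pick C (covers 1 new). Total picks: 3.

3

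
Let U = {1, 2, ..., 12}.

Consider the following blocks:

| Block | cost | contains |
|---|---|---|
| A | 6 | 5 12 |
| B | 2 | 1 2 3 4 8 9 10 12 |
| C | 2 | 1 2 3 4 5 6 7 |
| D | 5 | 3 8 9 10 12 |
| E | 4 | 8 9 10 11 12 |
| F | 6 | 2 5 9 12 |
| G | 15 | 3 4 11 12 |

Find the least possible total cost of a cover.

C, E together cover every point (C ∪ E = {1, 2, 3, 4, 5, 6, 7, 8, 9, 10, 11, 12}); total cost 2 + 4 = 6.
The greedy pick B, C, E costs 8; no covering selection beats 6.

6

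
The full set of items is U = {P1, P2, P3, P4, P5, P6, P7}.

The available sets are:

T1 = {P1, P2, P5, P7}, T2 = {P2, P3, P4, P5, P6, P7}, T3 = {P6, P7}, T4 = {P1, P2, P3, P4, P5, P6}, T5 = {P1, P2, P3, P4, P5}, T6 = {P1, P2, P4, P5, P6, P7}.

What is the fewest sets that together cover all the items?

2

T1 and T4 together: T1 ∪ T4 = {P1, P2, P3, P4, P5, P6, P7} — every item is covered.
No single set has all 7 items (the largest, T2, has 6), so 2 is optimal.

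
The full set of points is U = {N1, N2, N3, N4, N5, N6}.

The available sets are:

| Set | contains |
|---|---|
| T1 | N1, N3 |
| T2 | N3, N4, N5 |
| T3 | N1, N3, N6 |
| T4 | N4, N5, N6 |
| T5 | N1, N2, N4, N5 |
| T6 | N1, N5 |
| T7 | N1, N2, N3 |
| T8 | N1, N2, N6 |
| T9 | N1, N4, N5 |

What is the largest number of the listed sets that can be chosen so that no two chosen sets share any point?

2

T2, T8 are pairwise disjoint (T2={N3,N4,N5}; T8={N1,N2,N6}).
Every remaining set overlaps one of these, and no 3 of the listed sets are pairwise disjoint, so 2 is the maximum.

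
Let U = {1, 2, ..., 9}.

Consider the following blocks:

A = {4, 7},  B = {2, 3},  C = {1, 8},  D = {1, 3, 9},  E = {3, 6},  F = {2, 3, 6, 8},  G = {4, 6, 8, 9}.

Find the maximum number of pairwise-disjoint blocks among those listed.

A, B, C are pairwise disjoint (A={4,7}; B={2,3}; C={1,8}).
Every remaining block overlaps one of these, and no 4 of the listed blocks are pairwise disjoint, so 3 is the maximum.

3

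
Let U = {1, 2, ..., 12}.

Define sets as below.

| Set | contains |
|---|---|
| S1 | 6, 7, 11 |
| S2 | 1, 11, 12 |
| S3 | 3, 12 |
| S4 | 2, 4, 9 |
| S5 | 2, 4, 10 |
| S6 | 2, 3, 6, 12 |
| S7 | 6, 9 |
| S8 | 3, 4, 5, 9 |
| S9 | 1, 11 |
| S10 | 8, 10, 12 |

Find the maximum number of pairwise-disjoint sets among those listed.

S3, S5, S7, S9 are pairwise disjoint (S3={3,12}; S5={2,4,10}; S7={6,9}; S9={1,11}).
Every remaining set overlaps one of these, and no 5 of the listed sets are pairwise disjoint, so 4 is the maximum.

4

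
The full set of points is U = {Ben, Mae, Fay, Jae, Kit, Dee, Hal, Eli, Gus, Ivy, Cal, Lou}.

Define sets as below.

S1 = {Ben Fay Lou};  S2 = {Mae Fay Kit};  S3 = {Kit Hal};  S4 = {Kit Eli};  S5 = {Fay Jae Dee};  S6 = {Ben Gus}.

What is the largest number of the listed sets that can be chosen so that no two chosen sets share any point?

S4, S5, S6 are pairwise disjoint (S4={Kit,Eli}; S5={Fay,Jae,Dee}; S6={Ben,Gus}).
Every remaining set overlaps one of these, and no 4 of the listed sets are pairwise disjoint, so 3 is the maximum.

3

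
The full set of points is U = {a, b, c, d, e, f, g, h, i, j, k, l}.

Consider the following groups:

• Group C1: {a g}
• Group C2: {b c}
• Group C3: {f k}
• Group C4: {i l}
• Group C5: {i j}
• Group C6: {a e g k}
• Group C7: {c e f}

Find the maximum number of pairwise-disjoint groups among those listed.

C1, C2, C3, C4 are pairwise disjoint (C1={a,g}; C2={b,c}; C3={f,k}; C4={i,l}).
Every remaining group overlaps one of these, and no 5 of the listed groups are pairwise disjoint, so 4 is the maximum.

4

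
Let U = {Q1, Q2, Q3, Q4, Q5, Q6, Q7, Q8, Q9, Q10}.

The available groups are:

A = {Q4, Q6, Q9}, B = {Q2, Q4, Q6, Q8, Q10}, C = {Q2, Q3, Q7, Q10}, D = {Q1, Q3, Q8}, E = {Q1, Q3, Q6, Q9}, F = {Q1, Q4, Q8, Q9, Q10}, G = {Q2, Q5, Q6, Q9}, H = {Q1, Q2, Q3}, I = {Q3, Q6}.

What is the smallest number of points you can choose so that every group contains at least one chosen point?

3

The 3 points {Q1, Q6, Q7} hit every group.
No choice of 2 points meets every group, so 3 is the minimum.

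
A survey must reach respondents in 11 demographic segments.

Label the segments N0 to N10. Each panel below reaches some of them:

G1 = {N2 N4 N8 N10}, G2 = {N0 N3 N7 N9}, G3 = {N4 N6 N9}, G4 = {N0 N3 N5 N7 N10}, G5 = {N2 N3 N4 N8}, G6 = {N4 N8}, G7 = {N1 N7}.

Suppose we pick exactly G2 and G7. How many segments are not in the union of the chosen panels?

Union of G2, G7 = {N0, N1, N3, N7, N9}.
Not covered: N2, N4, N5, N6, N8, N10 — 6 segments.

6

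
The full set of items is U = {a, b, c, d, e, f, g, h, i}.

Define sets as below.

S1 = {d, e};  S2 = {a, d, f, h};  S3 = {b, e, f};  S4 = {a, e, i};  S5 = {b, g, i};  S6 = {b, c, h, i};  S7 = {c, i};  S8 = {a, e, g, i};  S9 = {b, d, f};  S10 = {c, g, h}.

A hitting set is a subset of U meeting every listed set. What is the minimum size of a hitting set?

4

The 4 items {b, d, g, i} hit every set.
No choice of 3 items meets every set, so 4 is the minimum.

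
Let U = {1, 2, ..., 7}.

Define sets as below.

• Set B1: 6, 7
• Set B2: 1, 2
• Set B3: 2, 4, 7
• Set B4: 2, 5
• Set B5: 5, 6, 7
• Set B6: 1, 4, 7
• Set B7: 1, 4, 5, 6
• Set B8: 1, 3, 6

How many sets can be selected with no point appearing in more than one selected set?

B1, B4 are pairwise disjoint (B1={6,7}; B4={2,5}).
Every remaining set overlaps one of these, and no 3 of the listed sets are pairwise disjoint, so 2 is the maximum.

2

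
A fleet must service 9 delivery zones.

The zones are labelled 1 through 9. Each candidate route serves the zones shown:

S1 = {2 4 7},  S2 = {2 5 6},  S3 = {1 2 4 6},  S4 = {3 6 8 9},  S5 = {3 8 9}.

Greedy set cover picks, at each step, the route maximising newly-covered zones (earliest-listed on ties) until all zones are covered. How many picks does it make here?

4

Greedy: pick S3 (covers 4 new) → pick S4 (covers 3 new) → pick S1 (covers 1 new) → pick S2 (covers 1 new). Total picks: 4.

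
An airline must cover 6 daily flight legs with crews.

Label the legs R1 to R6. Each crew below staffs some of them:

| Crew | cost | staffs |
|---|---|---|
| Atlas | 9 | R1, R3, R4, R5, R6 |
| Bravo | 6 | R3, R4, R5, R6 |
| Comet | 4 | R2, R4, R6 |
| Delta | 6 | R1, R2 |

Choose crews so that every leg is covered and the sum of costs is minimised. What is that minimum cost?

Bravo, Delta together cover every leg (Bravo ∪ Delta = {R1, R2, R3, R4, R5, R6}); total cost 6 + 6 = 12.
The greedy pick Comet, Atlas costs 13; no covering selection beats 12.

12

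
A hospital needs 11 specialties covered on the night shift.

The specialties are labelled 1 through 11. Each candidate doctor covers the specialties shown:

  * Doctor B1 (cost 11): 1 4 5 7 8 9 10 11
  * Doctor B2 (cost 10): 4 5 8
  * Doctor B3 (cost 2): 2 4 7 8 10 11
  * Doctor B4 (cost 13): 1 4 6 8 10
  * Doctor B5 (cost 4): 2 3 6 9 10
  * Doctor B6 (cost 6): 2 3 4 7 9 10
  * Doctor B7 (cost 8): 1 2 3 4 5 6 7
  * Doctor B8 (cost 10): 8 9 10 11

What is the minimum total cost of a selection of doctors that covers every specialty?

B3, B5, B7 together cover every specialty (B3 ∪ B5 ∪ B7 = {1, 2, 3, 4, 5, 6, 7, 8, 9, 10, 11}); total cost 2 + 4 + 8 = 14.
No covering selection has total cost below 14.

14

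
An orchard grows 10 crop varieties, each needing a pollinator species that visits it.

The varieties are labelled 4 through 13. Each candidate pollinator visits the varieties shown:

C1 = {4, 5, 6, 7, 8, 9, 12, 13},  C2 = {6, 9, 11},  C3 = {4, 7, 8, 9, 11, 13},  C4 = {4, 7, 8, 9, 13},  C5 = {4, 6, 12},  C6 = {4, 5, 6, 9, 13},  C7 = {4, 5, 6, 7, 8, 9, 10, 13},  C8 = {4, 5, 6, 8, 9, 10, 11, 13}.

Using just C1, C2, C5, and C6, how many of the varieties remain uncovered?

Union of C1, C2, C5, C6 = {4, 5, 6, 7, 8, 9, 11, 12, 13}.
Not covered: 10 — 1 variety.

1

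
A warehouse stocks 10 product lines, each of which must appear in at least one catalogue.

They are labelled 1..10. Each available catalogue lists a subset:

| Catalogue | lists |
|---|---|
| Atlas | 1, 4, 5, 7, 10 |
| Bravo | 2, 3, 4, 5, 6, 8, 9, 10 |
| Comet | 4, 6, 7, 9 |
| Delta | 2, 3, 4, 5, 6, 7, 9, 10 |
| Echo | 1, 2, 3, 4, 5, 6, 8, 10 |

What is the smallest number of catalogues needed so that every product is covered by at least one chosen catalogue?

2

Atlas and Bravo together: Atlas ∪ Bravo = {1, 2, 3, 4, 5, 6, 7, 8, 9, 10} — every product is covered.
No single catalogue has all 10 products (the largest, Bravo, has 8), so 2 is optimal.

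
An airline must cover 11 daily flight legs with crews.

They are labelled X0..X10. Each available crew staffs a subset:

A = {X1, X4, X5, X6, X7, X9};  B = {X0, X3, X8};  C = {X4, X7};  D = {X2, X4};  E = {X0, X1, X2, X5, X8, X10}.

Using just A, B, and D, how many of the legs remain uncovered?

Union of A, B, D = {X0, X1, X2, X3, X4, X5, X6, X7, X8, X9}.
Not covered: X10 — 1 leg.

1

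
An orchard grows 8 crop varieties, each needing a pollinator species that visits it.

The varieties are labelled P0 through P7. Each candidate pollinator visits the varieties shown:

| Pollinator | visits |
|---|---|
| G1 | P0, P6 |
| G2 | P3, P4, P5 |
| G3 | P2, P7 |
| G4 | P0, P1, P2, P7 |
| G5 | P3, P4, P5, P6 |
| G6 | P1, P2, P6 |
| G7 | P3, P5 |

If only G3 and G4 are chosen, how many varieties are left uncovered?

4

Union of G3, G4 = {P0, P1, P2, P7}.
Not covered: P3, P4, P5, P6 — 4 varieties.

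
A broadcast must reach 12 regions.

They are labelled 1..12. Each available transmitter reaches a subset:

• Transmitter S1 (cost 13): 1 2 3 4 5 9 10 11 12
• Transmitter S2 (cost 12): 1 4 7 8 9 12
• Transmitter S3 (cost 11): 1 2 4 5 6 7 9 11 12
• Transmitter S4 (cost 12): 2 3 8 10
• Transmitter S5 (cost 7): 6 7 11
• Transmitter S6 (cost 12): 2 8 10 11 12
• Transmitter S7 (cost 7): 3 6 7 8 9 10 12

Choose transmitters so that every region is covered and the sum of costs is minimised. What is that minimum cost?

S3, S7 together cover every region (S3 ∪ S7 = {1, 2, 3, 4, 5, 6, 7, 8, 9, 10, 11, 12}); total cost 11 + 7 = 18.
No covering selection has total cost below 18.

18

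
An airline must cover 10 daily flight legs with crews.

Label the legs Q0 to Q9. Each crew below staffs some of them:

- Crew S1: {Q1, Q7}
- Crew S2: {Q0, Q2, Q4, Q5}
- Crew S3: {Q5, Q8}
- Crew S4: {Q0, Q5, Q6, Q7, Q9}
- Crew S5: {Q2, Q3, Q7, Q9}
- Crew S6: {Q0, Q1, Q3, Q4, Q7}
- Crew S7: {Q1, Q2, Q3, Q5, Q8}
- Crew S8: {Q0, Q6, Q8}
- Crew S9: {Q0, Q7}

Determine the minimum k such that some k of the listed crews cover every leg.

3

S4 and S6 and S7 together: S4 ∪ S6 ∪ S7 = {Q0, Q1, Q2, Q3, Q4, Q5, Q6, Q7, Q8, Q9} — every leg is covered.
No 2 of the 9 crews cover everything (all 36 combinations miss at least one leg), so 3 is optimal.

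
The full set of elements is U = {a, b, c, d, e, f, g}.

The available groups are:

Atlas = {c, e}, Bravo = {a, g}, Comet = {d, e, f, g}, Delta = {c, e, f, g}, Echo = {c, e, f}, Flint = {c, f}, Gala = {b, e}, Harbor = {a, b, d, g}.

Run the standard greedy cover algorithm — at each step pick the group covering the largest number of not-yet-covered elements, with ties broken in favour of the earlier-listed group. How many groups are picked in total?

Greedy: pick Comet (covers 4 new) → pick Harbor (covers 2 new) → pick Atlas (covers 1 new). Total picks: 3.
(The true minimum cover uses only 2 groups, so greedy is not optimal here.)

3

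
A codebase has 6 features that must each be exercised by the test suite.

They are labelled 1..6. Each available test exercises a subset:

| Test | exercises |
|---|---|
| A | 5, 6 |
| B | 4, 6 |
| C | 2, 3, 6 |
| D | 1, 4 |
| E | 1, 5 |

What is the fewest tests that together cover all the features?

B and C and E together: B ∪ C ∪ E = {1, 2, 3, 4, 5, 6} — every feature is covered.
Only C contains 2, so C is forced; the remaining 3 features need at least 2 more tests (each remaining test adds at most 2) — so at least 3 tests are needed, and 3 is optimal.

3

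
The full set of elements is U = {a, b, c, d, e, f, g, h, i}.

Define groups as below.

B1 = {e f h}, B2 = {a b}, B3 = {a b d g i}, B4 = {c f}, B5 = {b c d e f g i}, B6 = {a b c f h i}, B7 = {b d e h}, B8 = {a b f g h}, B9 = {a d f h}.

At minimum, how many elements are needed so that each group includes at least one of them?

Take T = {b, f}. Each listed group contains at least one of these, so T is a hitting set of size 2.
The groups B3, B4 are pairwise disjoint, so any hitting set needs a separate element for each — at least 2. Hence 2 is optimal.

2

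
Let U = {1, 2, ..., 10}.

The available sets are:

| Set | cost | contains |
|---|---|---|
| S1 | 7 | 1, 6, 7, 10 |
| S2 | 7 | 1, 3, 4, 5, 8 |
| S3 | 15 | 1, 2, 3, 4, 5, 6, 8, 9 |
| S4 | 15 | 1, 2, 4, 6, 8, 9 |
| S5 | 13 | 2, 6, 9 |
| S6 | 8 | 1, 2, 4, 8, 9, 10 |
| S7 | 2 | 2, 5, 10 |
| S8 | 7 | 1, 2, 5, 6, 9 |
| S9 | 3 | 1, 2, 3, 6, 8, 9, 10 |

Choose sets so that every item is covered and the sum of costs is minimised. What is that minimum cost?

17

S1, S2, S9 together cover every item (S1 ∪ S2 ∪ S9 = {1, 2, 3, 4, 5, 6, 7, 8, 9, 10}); total cost 7 + 7 + 3 = 17.
The greedy pick S9, S7, S1, S2 costs 19; no covering selection beats 17.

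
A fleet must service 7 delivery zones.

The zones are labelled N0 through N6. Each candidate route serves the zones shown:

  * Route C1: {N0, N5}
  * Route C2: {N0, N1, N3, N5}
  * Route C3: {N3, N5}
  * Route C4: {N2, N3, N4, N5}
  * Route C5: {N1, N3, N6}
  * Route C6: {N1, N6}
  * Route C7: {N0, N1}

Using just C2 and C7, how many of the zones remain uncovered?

Union of C2, C7 = {N0, N1, N3, N5}.
Not covered: N2, N4, N6 — 3 zones.

3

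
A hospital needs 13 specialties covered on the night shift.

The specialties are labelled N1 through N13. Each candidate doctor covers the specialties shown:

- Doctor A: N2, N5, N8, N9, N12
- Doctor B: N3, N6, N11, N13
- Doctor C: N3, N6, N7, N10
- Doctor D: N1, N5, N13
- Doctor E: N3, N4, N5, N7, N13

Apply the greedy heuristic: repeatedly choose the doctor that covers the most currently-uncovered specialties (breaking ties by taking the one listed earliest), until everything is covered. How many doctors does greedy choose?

5

Greedy: pick A (covers 5 new) → pick B (covers 4 new) → pick C (covers 2 new) → pick D (covers 1 new) → pick E (covers 1 new). Total picks: 5.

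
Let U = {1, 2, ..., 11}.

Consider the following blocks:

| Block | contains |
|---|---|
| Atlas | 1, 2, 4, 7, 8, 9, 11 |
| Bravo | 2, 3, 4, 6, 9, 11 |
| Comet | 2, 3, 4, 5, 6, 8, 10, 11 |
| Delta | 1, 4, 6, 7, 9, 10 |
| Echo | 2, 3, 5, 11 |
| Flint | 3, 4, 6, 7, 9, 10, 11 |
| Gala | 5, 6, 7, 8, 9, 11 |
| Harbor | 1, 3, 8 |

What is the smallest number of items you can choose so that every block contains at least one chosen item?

2

H = {3, 9} meets every block (each contains at least one member of H), and |H| = 2.
The blocks Delta, Echo are pairwise disjoint, so any hitting set needs a separate item for each — at least 2. Hence 2 is optimal.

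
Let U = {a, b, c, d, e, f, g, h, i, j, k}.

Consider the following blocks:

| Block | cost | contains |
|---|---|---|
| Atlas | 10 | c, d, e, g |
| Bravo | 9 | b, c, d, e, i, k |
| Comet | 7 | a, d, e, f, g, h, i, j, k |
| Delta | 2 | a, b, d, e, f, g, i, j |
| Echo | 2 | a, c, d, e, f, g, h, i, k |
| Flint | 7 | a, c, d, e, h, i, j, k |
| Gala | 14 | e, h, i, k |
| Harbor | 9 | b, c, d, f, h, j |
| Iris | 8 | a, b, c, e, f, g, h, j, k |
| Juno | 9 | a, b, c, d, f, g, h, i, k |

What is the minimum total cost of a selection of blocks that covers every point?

4

Delta, Echo together cover every point (Delta ∪ Echo = {a, b, c, d, e, f, g, h, i, j, k}); total cost 2 + 2 = 4.
No covering selection has total cost below 4.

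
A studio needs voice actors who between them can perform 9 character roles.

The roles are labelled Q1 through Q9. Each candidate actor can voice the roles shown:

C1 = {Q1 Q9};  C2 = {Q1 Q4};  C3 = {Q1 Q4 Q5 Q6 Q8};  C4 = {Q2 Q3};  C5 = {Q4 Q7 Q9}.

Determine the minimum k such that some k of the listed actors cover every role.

Take {C3, C4, C5}. Their union is {Q1, Q2, Q3, Q4, Q5, Q6, Q7, Q8, Q9}, which is all 9 roles.
Only C4 contains Q2, so C4 is forced; the remaining 7 roles need at least 2 more actors (each remaining actor adds at most 5) — so at least 3 actors are needed, and 3 is optimal.

3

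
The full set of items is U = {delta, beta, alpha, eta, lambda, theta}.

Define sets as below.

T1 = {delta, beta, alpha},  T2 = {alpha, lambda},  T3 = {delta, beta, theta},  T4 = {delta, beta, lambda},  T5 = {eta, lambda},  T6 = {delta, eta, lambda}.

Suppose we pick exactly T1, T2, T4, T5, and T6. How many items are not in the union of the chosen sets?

1

Union of T1, T2, T4, T5, T6 = {delta, beta, alpha, eta, lambda}.
Not covered: theta — 1 item.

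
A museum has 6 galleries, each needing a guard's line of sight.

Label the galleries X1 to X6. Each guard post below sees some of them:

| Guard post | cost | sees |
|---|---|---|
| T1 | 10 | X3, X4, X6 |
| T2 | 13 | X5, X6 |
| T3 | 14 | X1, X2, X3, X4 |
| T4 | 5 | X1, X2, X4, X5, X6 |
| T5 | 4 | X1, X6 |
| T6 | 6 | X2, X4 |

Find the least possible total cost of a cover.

T1, T4 together cover every gallery (T1 ∪ T4 = {X1, X2, X3, X4, X5, X6}); total cost 10 + 5 = 15.
No covering selection has total cost below 15.

15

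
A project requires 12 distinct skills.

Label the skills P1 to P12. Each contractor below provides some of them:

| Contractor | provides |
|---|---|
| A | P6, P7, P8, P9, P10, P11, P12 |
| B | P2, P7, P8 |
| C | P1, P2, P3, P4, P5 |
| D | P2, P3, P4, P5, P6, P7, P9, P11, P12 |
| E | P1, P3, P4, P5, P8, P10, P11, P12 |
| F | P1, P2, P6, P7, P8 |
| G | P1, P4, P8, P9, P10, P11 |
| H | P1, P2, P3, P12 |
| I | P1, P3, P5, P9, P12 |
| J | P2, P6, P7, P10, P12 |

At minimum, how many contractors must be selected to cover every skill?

2

Take {D, G}. Their union is {P1, P2, P3, P4, P5, P6, P7, P8, P9, P10, P11, P12}, which is all 12 skills.
No single contractor has all 12 skills (the largest, D, has 9), so 2 is optimal.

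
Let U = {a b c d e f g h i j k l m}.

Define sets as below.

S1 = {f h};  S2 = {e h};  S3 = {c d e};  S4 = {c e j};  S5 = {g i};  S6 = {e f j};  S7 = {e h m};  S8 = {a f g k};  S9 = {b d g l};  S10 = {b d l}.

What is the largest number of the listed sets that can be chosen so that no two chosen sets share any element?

S1, S4, S5, S10 are pairwise disjoint (S1={f,h}; S4={c,e,j}; S5={g,i}; S10={b,d,l}).
Every remaining set overlaps one of these, and no 5 of the listed sets are pairwise disjoint, so 4 is the maximum.

4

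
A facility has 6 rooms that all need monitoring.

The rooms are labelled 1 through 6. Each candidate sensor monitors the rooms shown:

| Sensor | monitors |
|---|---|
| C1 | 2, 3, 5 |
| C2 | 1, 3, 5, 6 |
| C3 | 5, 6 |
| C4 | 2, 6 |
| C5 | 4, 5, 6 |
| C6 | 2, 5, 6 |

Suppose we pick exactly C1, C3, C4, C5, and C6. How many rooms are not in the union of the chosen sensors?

1

Union of C1, C3, C4, C5, C6 = {2, 3, 4, 5, 6}.
Not covered: 1 — 1 room.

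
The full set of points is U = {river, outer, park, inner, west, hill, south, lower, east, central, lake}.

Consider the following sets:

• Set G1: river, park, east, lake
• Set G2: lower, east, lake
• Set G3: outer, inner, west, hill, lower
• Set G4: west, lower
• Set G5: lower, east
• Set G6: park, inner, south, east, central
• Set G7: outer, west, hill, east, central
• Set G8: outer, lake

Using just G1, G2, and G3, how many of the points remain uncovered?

Union of G1, G2, G3 = {river, outer, park, inner, west, hill, lower, east, lake}.
Not covered: south, central — 2 points.

2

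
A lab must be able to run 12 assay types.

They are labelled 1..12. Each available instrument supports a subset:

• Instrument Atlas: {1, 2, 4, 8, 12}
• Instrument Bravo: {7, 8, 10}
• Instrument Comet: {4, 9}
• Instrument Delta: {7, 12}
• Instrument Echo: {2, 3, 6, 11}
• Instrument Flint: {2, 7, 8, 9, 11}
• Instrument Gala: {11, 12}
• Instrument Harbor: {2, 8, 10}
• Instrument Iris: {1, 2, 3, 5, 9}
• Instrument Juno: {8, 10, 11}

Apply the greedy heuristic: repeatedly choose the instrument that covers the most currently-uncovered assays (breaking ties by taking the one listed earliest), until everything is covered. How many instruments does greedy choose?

Greedy: pick Atlas (covers 5 new) → pick Echo (covers 3 new) → pick Bravo (covers 2 new) → pick Iris (covers 2 new). Total picks: 4.

4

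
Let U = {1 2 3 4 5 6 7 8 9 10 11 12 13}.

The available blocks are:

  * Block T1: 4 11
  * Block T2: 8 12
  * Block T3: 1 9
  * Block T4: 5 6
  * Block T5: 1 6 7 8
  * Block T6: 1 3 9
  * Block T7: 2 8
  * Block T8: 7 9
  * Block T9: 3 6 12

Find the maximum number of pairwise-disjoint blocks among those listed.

4

T1, T4, T7, T8 are pairwise disjoint (T1={4,11}; T4={5,6}; T7={2,8}; T8={7,9}).
Every remaining block overlaps one of these, and no 5 of the listed blocks are pairwise disjoint, so 4 is the maximum.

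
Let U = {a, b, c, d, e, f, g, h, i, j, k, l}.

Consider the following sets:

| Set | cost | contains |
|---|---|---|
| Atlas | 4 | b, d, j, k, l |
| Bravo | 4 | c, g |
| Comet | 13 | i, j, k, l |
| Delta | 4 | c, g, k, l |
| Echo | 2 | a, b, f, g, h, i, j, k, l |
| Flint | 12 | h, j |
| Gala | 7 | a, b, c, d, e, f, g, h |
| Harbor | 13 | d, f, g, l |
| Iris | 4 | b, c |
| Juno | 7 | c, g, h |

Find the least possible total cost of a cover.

9

Echo, Gala together cover every element (Echo ∪ Gala = {a, b, c, d, e, f, g, h, i, j, k, l}); total cost 2 + 7 = 9.
No covering selection has total cost below 9.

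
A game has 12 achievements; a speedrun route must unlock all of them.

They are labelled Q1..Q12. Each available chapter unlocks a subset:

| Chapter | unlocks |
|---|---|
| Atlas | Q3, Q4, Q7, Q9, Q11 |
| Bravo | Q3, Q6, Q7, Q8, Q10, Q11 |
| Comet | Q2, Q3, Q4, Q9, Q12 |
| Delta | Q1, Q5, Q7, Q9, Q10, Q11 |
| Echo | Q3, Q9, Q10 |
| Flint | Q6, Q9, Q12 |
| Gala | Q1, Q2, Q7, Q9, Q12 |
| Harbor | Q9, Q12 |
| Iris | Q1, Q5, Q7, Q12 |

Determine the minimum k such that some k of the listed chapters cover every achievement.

3

Take {Bravo, Comet, Iris}. Their union is {Q1, Q2, Q3, Q4, Q5, Q6, Q7, Q8, Q9, Q10, Q11, Q12}, which is all 12 achievements.
Only Bravo contains Q8, so Bravo is forced; the remaining 6 achievements need at least 2 more chapters (each remaining chapter adds at most 4) — so at least 3 chapters are needed, and 3 is optimal.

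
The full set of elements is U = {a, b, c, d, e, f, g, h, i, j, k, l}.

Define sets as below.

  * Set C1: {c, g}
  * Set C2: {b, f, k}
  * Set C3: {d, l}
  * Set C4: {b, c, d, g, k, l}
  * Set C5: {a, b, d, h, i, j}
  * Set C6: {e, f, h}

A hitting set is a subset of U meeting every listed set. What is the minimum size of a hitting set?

3

T = {d, f, g} meets every set (each contains at least one member of T), and |T| = 3.
The sets C1, C2, C3 are pairwise disjoint, so any hitting set needs a separate element for each — at least 3. Hence 3 is optimal.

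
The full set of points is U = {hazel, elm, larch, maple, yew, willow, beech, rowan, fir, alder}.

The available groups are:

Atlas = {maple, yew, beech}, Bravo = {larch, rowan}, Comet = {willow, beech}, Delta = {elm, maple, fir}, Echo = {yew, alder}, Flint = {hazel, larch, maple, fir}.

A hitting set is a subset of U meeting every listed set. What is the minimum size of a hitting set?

4

Take H = {maple, beech, rowan, alder}. Each listed group contains at least one of these, so H is a hitting set of size 4.
The groups Bravo, Comet, Delta, Echo are pairwise disjoint, so any hitting set needs a separate point for each — at least 4. Hence 4 is optimal.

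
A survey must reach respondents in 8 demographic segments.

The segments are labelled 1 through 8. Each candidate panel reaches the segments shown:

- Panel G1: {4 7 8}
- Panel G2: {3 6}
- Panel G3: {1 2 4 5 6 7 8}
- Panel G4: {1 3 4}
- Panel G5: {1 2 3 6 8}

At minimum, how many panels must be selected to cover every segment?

2

Take {G2, G3}. Their union is {1, 2, 3, 4, 5, 6, 7, 8}, which is all 8 segments.
No single panel has all 8 segments (the largest, G3, has 7), so 2 is optimal.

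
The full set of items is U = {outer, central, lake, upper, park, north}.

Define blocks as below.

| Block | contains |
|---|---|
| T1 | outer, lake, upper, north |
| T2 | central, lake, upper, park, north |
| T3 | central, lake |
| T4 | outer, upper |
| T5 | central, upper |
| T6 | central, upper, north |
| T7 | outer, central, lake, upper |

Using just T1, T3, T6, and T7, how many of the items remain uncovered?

1

Union of T1, T3, T6, T7 = {outer, central, lake, upper, north}.
Not covered: park — 1 item.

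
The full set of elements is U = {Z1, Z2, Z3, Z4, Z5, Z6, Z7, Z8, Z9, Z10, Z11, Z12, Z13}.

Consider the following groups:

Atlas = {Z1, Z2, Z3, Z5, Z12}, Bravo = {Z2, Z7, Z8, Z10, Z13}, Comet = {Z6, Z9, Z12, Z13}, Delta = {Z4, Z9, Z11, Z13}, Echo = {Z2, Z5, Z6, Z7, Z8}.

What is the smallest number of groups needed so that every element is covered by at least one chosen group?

Take {Atlas, Bravo, Comet, Delta}. Their union is {Z1, Z2, Z3, Z4, Z5, Z6, Z7, Z8, Z9, Z10, Z11, Z12, Z13}, which is all 13 elements.
No 3 of the 5 groups cover everything (all 10 combinations miss at least one element), so 4 is optimal.

4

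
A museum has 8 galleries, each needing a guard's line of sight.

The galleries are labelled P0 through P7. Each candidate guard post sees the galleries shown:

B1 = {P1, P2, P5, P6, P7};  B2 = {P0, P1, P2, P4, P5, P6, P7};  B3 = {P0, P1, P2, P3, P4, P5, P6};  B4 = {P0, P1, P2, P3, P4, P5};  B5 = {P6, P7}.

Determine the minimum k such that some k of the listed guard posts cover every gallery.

Take {B1, B3}. Their union is {P0, P1, P2, P3, P4, P5, P6, P7}, which is all 8 galleries.
No single guard post has all 8 galleries (the largest, B2, has 7), so 2 is optimal.

2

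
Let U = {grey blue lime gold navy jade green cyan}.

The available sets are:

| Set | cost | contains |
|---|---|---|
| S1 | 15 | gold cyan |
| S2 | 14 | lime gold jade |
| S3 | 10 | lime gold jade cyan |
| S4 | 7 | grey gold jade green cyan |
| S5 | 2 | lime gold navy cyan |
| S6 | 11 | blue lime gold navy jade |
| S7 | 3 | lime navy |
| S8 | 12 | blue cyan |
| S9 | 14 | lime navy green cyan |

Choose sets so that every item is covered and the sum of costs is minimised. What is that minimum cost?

S4, S6 together cover every item (S4 ∪ S6 = {grey, blue, lime, gold, navy, jade, green, cyan}); total cost 7 + 11 = 18.
The greedy pick S5, S4, S6 costs 20; no covering selection beats 18.

18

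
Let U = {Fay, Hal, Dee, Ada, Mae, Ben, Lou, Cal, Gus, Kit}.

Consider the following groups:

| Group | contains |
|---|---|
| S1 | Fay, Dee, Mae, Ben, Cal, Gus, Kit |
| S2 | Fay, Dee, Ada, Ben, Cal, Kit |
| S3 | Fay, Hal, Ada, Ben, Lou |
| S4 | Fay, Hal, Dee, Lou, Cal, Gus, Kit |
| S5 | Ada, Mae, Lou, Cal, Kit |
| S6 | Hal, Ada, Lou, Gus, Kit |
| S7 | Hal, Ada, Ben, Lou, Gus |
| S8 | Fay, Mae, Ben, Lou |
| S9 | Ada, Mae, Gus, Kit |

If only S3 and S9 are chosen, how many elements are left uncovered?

Union of S3, S9 = {Fay, Hal, Ada, Mae, Ben, Lou, Gus, Kit}.
Not covered: Dee, Cal — 2 elements.

2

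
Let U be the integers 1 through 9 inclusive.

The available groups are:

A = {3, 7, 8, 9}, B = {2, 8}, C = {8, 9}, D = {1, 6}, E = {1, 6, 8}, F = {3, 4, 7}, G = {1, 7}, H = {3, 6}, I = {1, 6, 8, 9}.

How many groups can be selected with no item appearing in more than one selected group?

3

C, D, F are pairwise disjoint (C={8,9}; D={1,6}; F={3,4,7}).
Every remaining group overlaps one of these, and no 4 of the listed groups are pairwise disjoint, so 3 is the maximum.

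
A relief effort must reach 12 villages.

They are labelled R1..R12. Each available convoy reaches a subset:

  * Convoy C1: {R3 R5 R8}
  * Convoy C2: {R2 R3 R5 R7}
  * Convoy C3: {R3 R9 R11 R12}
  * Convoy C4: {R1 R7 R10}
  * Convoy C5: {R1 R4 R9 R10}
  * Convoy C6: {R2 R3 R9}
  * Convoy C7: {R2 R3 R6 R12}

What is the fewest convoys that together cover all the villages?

5

Take {C1, C2, C3, C5, C7}. Their union is {R1, R2, R3, R4, R5, R6, R7, R8, R9, R10, R11, R12}, which is all 12 villages.
No 4 of the 7 convoys cover everything (all 35 combinations miss at least one village), so 5 is optimal.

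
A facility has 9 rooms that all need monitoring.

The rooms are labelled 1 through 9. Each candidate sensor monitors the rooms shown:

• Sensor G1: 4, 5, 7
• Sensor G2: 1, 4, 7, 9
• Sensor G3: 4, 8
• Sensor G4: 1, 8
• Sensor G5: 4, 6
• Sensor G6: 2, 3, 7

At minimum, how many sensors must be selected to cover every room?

5

Take {G1, G2, G3, G5, G6}. Their union is {1, 2, 3, 4, 5, 6, 7, 8, 9}, which is all 9 rooms.
No 4 of the 6 sensors cover everything (all 15 combinations miss at least one room), so 5 is optimal.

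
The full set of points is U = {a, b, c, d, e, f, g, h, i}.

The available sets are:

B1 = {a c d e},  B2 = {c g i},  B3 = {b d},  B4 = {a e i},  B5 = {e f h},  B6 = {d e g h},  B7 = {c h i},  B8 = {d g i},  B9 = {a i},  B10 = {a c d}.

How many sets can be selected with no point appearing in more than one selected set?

3

B2, B3, B5 are pairwise disjoint (B2={c,g,i}; B3={b,d}; B5={e,f,h}).
Every remaining set overlaps one of these, and no 4 of the listed sets are pairwise disjoint, so 3 is the maximum.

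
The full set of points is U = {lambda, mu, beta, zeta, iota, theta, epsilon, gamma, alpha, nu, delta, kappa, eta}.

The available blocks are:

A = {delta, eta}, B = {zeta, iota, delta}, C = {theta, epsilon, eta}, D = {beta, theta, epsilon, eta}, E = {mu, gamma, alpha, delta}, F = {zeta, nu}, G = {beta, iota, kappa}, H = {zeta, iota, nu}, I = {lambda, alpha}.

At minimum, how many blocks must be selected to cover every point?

C and E and G and H and I together: C ∪ E ∪ G ∪ H ∪ I = {lambda, mu, beta, zeta, iota, theta, epsilon, gamma, alpha, nu, delta, kappa, eta} — every point is covered.
No 4 of the 9 blocks cover everything (all 126 combinations miss at least one point), so 5 is optimal.

5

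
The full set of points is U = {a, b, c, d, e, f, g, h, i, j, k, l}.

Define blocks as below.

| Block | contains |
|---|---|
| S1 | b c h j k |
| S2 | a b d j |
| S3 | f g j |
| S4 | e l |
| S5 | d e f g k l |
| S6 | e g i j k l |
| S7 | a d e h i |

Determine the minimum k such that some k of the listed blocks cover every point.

Take {S1, S5, S7}. Their union is {a, b, c, d, e, f, g, h, i, j, k, l}, which is all 12 points.
Only S1 contains c, so S1 is forced; the remaining 7 points need at least 2 more blocks (each remaining block adds at most 5) — so at least 3 blocks are needed, and 3 is optimal.

3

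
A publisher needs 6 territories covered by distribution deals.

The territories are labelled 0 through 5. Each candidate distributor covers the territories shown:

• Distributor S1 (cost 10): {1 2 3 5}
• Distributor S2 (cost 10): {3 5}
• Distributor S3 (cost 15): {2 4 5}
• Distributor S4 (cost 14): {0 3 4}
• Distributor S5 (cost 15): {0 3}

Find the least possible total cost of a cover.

24

S1, S4 together cover every territory (S1 ∪ S4 = {0, 1, 2, 3, 4, 5}); total cost 10 + 14 = 24.
No covering selection has total cost below 24.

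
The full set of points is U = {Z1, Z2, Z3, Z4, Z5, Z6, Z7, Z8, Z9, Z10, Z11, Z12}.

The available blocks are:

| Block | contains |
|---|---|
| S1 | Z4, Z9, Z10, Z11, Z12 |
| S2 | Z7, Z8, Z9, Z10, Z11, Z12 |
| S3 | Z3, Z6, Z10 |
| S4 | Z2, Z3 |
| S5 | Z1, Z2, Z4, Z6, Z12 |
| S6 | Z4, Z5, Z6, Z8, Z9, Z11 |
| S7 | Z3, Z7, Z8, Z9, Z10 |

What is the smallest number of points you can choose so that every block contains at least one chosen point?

3

H = {Z2, Z6, Z10} meets every block (each contains at least one member of H), and |H| = 3.
No choice of 2 points meets every block, so 3 is the minimum.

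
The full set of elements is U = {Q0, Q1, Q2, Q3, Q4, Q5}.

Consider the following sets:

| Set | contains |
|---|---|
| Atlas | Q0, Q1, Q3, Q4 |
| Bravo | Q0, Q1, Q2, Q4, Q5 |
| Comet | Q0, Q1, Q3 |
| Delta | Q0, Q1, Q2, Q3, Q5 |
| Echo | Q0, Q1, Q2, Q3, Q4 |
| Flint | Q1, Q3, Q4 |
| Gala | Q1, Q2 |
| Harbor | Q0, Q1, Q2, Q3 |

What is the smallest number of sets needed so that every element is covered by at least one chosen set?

Atlas and Delta together: Atlas ∪ Delta = {Q0, Q1, Q2, Q3, Q4, Q5} — every element is covered.
No single set has all 6 elements (the largest, Bravo, has 5), so 2 is optimal.

2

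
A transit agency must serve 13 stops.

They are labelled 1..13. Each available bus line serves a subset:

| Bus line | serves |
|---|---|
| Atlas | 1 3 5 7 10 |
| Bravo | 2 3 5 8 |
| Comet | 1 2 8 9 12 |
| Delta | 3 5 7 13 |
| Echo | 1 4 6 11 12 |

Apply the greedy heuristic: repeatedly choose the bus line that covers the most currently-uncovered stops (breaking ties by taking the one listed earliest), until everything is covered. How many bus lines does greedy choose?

4

Greedy: pick Atlas (covers 5 new) → pick Comet (covers 4 new) → pick Echo (covers 3 new) → pick Delta (covers 1 new). Total picks: 4.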